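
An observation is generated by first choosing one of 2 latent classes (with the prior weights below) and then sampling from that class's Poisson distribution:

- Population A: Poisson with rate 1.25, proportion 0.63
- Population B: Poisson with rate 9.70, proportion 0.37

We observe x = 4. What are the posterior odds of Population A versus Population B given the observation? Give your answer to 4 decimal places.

The posterior odds equal the prior odds times the likelihood ratio: (π_i/π_j)·(f_i(x)/f_j(x)).
Poisson probabilities:
  L_A = e^(−1.25)·1.25^4/4! = 0.0291448
  L_B = e^(−9.70)·9.70^4/4! = 0.0226058
Odds = (0.63/0.37) × (0.0291448/0.0226058) = 1.7027 × 1.28926 ≈ 2.1952

2.1952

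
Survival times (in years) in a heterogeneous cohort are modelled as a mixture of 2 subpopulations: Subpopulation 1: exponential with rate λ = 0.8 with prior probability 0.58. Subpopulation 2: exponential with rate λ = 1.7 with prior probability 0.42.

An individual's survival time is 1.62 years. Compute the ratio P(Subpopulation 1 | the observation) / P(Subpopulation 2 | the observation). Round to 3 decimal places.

2.793

Only the two components matter; the odds are (P(Z=i) f_i(x)) / (P(Z=j) f_j(x)).
Exponential densities:
  L_1 = 0.218899
  L_2 = 0.108244
0.126962 / 0.0454623 ≈ 2.793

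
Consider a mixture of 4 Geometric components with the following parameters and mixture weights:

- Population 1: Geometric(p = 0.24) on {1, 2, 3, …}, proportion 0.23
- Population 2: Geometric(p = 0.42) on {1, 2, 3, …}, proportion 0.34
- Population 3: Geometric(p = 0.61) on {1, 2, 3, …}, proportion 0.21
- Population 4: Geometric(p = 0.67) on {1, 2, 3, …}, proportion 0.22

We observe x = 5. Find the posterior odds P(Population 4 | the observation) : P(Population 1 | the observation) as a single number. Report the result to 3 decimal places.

Since P(k|x) ∝ π_k f_k(x), the posterior odds are π_i f_i(x) / (π_j f_j(x)).
Evaluate each component's likelihood at the observed value:
  L_1 = 0.0800692
  L_2 = 0.0475293
  L_3 = 0.014112
  L_4 = 0.00794567
Posterior odds = (π_4·L_4) / (π_1·L_1) = (0.22·0.00794567) / (0.23·0.0800692) = 0.00174805 / 0.0184159 ≈ 0.095

0.095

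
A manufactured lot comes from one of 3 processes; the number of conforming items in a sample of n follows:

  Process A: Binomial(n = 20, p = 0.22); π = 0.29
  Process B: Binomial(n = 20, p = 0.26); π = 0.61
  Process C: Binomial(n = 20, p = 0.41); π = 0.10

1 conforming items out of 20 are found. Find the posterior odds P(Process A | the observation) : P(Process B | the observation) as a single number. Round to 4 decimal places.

Posterior odds = (P(Z=i) f_i(x)) / (P(Z=j) f_j(x)); the normalising sum cancels.
Component likelihoods at x = 1 conforming items out of 20:
  L_A = 0.0391968
  L_B = 0.0170375
  L_C = 0.00036308
Posterior odds = (P(Z=A)·L_A) / (P(Z=B)·L_B) = (0.29·0.0391968) / (0.61·0.0170375) = 0.0113671 / 0.0103929 ≈ 1.0937

1.0937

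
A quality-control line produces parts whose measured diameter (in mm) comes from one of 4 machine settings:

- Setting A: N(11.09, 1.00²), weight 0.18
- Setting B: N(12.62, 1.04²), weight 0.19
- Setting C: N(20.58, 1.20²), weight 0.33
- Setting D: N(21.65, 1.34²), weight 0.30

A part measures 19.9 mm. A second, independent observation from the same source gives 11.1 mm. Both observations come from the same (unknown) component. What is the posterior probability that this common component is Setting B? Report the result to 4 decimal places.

The responsibility of component k is π_k f_k(x) divided by Σ_j π_j f_j(x).
Since both observations come from the same component, the likelihood for component k is f_k(x₁)·f_k(x₂).
  p_A = [(1/(1.00·√(2π)))·exp(−(19.9−11.09)²/(2·1.00²)) = 0.398942·exp(-38.80805) = 5.58198e-18] × [0.398922] = 2.22678e-18
  p_B = [(1/(1.04·√(2π)))·exp(−(19.9−12.62)²/(2·1.04²)) = 0.383598·exp(-24.50000) = 8.78339e-12] × [0.131835] = 1.15795e-12
  p_C = [(1/(1.20·√(2π)))·exp(−(19.9−20.58)²/(2·1.20²)) = 0.332452·exp(-0.16056) = 0.283139] × [9.3233e-15] = 2.63979e-15
  p_D = [(1/(1.34·√(2π)))·exp(−(19.9−21.65)²/(2·1.34²)) = 0.297718·exp(-0.85278) = 0.126896] × [1.03196e-14] = 1.30952e-15
Weight by the priors:
  π_A·p_A = 0.18 × 2.22678e-18 = 4.0082e-19
  π_B·p_B = 0.19 × 1.15795e-12 = 2.20011e-13
  π_C·p_C = 0.33 × 2.63979e-15 = 8.71132e-16
  π_D·p_D = 0.30 × 1.30952e-15 = 3.92855e-16
Sum: 4.0082e-19 + 2.20011e-13 + 8.71132e-16 + 3.92855e-16 = 2.21276e-13
P(Setting B | data) = 2.20011e-13 / 2.21276e-13 ≈ 0.9943

0.9943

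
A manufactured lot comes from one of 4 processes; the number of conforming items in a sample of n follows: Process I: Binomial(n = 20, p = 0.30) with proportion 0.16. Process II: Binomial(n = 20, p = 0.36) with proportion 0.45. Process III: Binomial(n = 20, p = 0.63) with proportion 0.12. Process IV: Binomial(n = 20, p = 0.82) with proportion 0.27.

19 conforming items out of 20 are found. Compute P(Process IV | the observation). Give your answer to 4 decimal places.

0.9939

The responsibility of component k is π_k f_k(x) divided by Σ_j π_j f_j(x).
Binomial probabilities:
  p_I = C(20,19)·0.30^19·0.70^1 = 20·1.16226e-10·0.7 = 1.62717e-09
  p_II = C(20,19)·0.36^19·0.64^1 = 20·3.71319e-09·0.64 = 4.75289e-08
  p_III = C(20,19)·0.63^19·0.37^1 = 20·0.000153982·0.37 = 0.00113947
  p_IV = C(20,19)·0.82^19·0.18^1 = 20·0.023039·0.18 = 0.0829403
Prior × likelihood for each component:
  π_I·p_I = 0.16 × 1.62717e-09 = 2.60347e-10
  π_II·p_II = 0.45 × 4.75289e-08 = 2.1388e-08
  π_III·p_III = 0.12 × 0.00113947 = 0.000136736
  π_IV·p_IV = 0.27 × 0.0829403 = 0.0223939
Normaliser: 2.60347e-10 + 2.1388e-08 + 0.000136736 + 0.0223939 = 0.0225306
P(Process IV | the observation) ≈ 0.9939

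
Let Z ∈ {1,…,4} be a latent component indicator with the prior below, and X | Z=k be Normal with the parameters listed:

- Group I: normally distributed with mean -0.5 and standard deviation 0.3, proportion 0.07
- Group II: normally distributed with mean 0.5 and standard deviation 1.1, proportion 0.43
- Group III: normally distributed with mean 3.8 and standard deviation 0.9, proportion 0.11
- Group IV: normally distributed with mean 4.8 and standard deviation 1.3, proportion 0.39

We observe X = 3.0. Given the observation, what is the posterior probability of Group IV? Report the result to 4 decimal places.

Apply Bayes' rule: the posterior for each component is proportional to its prior times its likelihood at x.
Evaluate each component's likelihood at the observed value:
  f_I = 3.69519e-30
  f_II = 0.0274087
  f_III = 0.298603
  f_IV = 0.117669
Unnormalised posteriors:
  π_I·f_I = 0.07 × 3.69519e-30 = 2.58663e-31
  π_II·f_II = 0.43 × 0.0274087 = 0.0117858
  π_III·f_III = 0.11 × 0.298603 = 0.0328463
  π_IV·f_IV = 0.39 × 0.117669 = 0.0458908
Evidence: 2.58663e-31 + 0.0117858 + 0.0328463 + 0.0458908 = 0.0905229
So the posterior for Group IV is 0.0458908 / 0.0905229 ≈ 0.5070.

0.5070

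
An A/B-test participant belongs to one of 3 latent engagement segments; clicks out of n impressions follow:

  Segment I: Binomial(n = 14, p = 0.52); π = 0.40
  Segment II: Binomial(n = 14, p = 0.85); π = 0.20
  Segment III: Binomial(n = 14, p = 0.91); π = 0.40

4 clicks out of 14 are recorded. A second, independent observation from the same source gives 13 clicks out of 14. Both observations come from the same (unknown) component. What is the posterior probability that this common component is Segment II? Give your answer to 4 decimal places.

The responsibility of component k is π_k f_k(x) divided by Σ_j π_j f_j(x).
Since both observations come from the same component, the likelihood for component k is f_k(x₁)·f_k(x₂).
  f_I = [C(14,4)·0.52^4·0.48^10 = 1001·0.0731162·0.000649251 = 0.0475182] × [0.00136588] = 6.49042e-05
  f_II = [C(14,4)·0.85^4·0.15^10 = 1001·0.522006·5.7665e-09 = 3.01316e-06] × [0.253902] = 7.65046e-07
  f_III = [C(14,4)·0.91^4·0.09^10 = 1001·0.68575·3.48678e-11 = 2.39345e-08] × [0.36975] = 8.8498e-09
Unnormalised posteriors:
  π_I·f_I = 0.40 × 6.49042e-05 = 2.59617e-05
  π_II·f_II = 0.20 × 7.65046e-07 = 1.53009e-07
  π_III·f_III = 0.40 × 8.8498e-09 = 3.53992e-09
Evidence: 2.59617e-05 + 1.53009e-07 + 3.53992e-09 = 2.61182e-05
So the posterior for Segment II is 1.53009e-07 / 2.61182e-05 ≈ 0.0059.

0.0059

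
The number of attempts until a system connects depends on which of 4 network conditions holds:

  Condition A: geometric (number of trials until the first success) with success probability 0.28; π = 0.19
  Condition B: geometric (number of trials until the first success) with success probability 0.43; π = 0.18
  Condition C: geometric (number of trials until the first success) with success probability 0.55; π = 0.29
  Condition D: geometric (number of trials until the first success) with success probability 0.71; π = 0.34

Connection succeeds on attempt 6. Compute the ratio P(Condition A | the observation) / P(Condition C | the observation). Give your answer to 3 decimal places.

Only the two components matter; the odds are (P(Z=i) f_i(x)) / (P(Z=j) f_j(x)).
Component likelihoods at x = 6:
  L_A = 0.28·(1−0.28)^5 = 0.28·0.193492 = 0.0541777
  L_B = 0.43·(1−0.43)^5 = 0.43·0.0601692 = 0.0258728
  L_C = 0.55·(1−0.55)^5 = 0.55·0.0184528 = 0.010149
  L_D = 0.71·(1−0.71)^5 = 0.71·0.00205111 = 0.00145629
Posterior odds = (P(Z=A)·L_A) / (P(Z=C)·L_C) = (0.19·0.0541777) / (0.29·0.010149) = 0.0102938 / 0.00294322 ≈ 3.497

3.497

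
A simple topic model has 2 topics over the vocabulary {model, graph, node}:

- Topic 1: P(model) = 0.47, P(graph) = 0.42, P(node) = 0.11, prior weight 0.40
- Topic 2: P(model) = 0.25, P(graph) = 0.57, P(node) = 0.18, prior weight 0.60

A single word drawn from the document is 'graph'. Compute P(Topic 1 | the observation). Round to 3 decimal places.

Apply Bayes' rule: the posterior for each component is proportional to its prior times its likelihood at x.
Evaluate each component's likelihood at the observed value:
  L_1 = 0.42
  L_2 = 0.57
Prior × likelihood for each component:
  w_1·L_1 = 0.40 × 0.42 = 0.168
  w_2·L_2 = 0.60 × 0.57 = 0.342
Sum: 0.168 + 0.342 = 0.51
Responsibility of Topic 1: 0.168 / 0.51 ≈ 0.329

0.329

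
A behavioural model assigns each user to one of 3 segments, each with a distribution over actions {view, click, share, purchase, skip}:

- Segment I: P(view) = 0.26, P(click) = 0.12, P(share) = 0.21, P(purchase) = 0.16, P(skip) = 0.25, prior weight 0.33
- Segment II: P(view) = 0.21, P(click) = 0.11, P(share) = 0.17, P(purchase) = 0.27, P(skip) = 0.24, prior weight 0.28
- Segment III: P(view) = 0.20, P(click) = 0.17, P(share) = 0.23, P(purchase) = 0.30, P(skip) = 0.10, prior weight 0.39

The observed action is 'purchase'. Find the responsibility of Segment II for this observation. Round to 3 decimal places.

0.308

Posterior ∝ prior × likelihood, so P(k | x) ∝ P(Z=k) f_k(x); normalise over all components.
Evaluate each component's likelihood at the observed value:
  f_I = P(purchase | comp) = 0.16
  f_II = P(purchase | comp) = 0.27
  f_III = P(purchase | comp) = 0.30
Multiply by the mixture weights:
  P(Z=I)·f_I = 0.33 × 0.16 = 0.0528
  P(Z=II)·f_II = 0.28 × 0.27 = 0.0756
  P(Z=III)·f_III = 0.39 × 0.3 = 0.117
Denominator: 0.0528 + 0.0756 + 0.117 = 0.2454
So the posterior for Segment II is 0.0756 / 0.2454 ≈ 0.308.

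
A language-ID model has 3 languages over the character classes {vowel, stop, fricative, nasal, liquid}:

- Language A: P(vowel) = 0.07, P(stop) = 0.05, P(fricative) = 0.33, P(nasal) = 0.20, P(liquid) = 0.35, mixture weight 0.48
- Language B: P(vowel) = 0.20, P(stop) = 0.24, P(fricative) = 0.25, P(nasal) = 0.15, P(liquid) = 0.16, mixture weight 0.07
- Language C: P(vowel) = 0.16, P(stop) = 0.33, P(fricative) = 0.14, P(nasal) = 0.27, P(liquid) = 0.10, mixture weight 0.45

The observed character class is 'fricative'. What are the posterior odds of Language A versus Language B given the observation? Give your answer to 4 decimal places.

9.0514

The posterior odds equal the prior odds times the likelihood ratio: (π_i/π_j)·(f_i(x)/f_j(x)).
Evaluate each component's likelihood at the observed value:
  p_A = 0.33
  p_B = 0.25
  p_C = 0.14
0.1584 / 0.0175 ≈ 9.0514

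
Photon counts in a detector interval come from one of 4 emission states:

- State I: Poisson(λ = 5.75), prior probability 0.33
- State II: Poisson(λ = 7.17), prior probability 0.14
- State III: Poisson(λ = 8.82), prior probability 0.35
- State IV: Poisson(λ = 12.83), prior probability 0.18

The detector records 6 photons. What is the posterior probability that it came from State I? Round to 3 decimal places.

P(component k | x) = P(Z=k)·f_k(x) / marginal(x), where marginal(x) = Σ_j P(Z=j)·f_j(x).
Poisson probabilities:
  f_I = e^(−5.75)·5.75^6/6! = 0.159765
  f_II = e^(−7.17)·7.17^6/6! = 0.145175
  f_III = e^(−8.82)·8.82^6/6! = 0.0966055
  f_IV = e^(−12.83)·12.83^6/6! = 0.016597
Multiply by the mixture weights:
  P(Z=I)·f_I = 0.33 × 0.159765 = 0.0527224
  P(Z=II)·f_II = 0.14 × 0.145175 = 0.0203245
  P(Z=III)·f_III = 0.35 × 0.0966055 = 0.0338119
  P(Z=IV)·f_IV = 0.18 × 0.016597 = 0.00298746
Sum: 0.0527224 + 0.0203245 + 0.0338119 + 0.00298746 = 0.109846
P(State I | x) = 0.0527224 / 0.109846 ≈ 0.480

0.480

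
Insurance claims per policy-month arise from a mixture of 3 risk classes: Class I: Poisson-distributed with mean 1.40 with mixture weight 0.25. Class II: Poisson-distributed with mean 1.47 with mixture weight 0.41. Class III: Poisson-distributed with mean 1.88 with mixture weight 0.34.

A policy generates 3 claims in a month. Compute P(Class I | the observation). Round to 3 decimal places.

0.208

The responsibility of component k is π_k f_k(x) divided by Σ_j π_j f_j(x).
Evaluate each component's likelihood at the observed value:
  L_I = 0.112777
  L_II = 0.121727
  L_III = 0.168985
Unnormalised posteriors:
  π_I·L_I = 0.25 × 0.112777 = 0.0281943
  π_II·L_II = 0.41 × 0.121727 = 0.0499082
  π_III·L_III = 0.34 × 0.168985 = 0.057455
Marginal: 0.0281943 + 0.0499082 + 0.057455 = 0.135557
Responsibility of Class I: 0.0281943 / 0.135557 ≈ 0.208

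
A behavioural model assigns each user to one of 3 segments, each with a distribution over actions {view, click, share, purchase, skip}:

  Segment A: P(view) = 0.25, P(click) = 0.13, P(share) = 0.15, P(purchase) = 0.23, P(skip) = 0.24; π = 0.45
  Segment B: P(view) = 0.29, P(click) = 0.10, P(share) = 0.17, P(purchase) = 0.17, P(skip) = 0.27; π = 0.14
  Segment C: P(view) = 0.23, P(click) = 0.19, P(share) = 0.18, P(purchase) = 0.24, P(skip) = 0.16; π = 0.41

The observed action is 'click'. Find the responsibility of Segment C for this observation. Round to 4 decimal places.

By Bayes' theorem, P(k | x) = P(Z=k) f_k(x) / Σ_j P(Z=j) f_j(x).
Categorical probabilities:
  L_A = 0.13
  L_B = 0.1
  L_C = 0.19
Weight by the priors:
  P(Z=A)·L_A = 0.45 × 0.13 = 0.0585
  P(Z=B)·L_B = 0.14 × 0.1 = 0.014
  P(Z=C)·L_C = 0.41 × 0.19 = 0.0779
Sum: 0.0585 + 0.014 + 0.0779 = 0.1504
P(Segment C | data) = 0.0779 / 0.1504 ≈ 0.5180

0.5180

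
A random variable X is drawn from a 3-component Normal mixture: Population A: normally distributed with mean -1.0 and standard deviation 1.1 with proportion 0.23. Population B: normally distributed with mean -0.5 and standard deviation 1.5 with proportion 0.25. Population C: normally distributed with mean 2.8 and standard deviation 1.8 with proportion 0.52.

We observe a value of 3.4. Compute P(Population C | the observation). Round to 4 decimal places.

0.9794

P(component k | x) = P(Z=k)·f_k(x) / marginal(x), where marginal(x) = Σ_j P(Z=j)·f_j(x).
Evaluate each component's likelihood at the observed value:
  L_A = (1/(1.1·√(2π)))·exp(−(3.4−-1.0)²/(2·1.1²)) = 0.362675·exp(-8.00000) = 0.000121664
  L_B = (1/(1.5·√(2π)))·exp(−(3.4−-0.5)²/(2·1.5²)) = 0.265962·exp(-3.38000) = 0.00905531
  L_C = (1/(1.8·√(2π)))·exp(−(3.4−2.8)²/(2·1.8²)) = 0.221635·exp(-0.05556) = 0.209657
Prior × likelihood for each component:
  P(Z=A)·L_A = 0.23 × 0.000121664 = 2.79827e-05
  P(Z=B)·L_B = 0.25 × 0.00905531 = 0.00226383
  P(Z=C)·L_C = 0.52 × 0.209657 = 0.109022
Denominator: 2.79827e-05 + 0.00226383 + 0.109022 = 0.111314
Responsibility of Population C: 0.109022 / 0.111314 ≈ 0.9794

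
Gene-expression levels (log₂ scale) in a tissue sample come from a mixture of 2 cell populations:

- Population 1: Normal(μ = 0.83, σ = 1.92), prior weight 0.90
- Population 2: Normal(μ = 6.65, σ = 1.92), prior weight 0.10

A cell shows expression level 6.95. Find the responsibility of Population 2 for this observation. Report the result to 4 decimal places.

The responsibility of component k is w_k f_k(x) divided by Σ_j w_j f_j(x).
Evaluate each component's likelihood at the observed value:
  f_1 = 0.00129229
  f_2 = 0.205261
Multiply by the mixture weights:
  w_1·f_1 = 0.90 × 0.00129229 = 0.00116306
  w_2·f_2 = 0.10 × 0.205261 = 0.0205261
Normaliser: 0.00116306 + 0.0205261 = 0.0216892
P(Population 2 | the observation) = 0.0205261 / 0.0216892 ≈ 0.9464

0.9464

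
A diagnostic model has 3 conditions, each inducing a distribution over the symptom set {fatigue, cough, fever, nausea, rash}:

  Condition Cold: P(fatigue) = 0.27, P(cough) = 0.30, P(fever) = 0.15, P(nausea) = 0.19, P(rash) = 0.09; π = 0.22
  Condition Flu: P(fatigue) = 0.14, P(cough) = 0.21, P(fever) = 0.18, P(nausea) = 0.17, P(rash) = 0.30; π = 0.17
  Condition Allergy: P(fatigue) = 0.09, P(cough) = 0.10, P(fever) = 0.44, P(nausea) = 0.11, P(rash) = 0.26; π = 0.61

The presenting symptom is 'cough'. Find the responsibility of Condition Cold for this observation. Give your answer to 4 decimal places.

0.4057

P(component k | x) = w_k·f_k(x) / marginal(x), where marginal(x) = Σ_j w_j·f_j(x).
Categorical probabilities:
  f_Cold = 0.3
  f_Flu = 0.21
  f_Allergy = 0.1
Prior × likelihood for each component:
  w_Cold·f_Cold = 0.22 × 0.3 = 0.066
  w_Flu·f_Flu = 0.17 × 0.21 = 0.0357
  w_Allergy·f_Allergy = 0.61 × 0.1 = 0.061
Denominator: 0.066 + 0.0357 + 0.061 = 0.1627
Responsibility of Condition Cold: 0.066 / 0.1627 ≈ 0.4057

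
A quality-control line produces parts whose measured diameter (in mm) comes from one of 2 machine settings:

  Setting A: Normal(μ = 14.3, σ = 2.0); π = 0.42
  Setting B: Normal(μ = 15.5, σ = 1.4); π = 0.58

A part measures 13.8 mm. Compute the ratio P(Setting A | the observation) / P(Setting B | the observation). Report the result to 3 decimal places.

1.027

Since P(k|x) ∝ π_k f_k(x), the posterior odds are π_i f_i(x) / (π_j f_j(x)).
Component likelihoods at x = 13.8 mm:
  p_A = 0.193334
  p_B = 0.136333
0.0812003 / 0.0790731 ≈ 1.027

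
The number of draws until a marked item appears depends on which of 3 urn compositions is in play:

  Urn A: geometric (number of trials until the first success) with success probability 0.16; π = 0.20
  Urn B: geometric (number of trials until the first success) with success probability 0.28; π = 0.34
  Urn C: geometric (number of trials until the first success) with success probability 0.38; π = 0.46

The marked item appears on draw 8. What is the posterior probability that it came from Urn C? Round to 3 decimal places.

The responsibility of component k is π_k f_k(x) divided by Σ_j π_j f_j(x).
Geometric probabilities:
  p_A = 0.0472145
  p_B = 0.0280857
  p_C = 0.0133821
Unnormalised posteriors:
  π_A·p_A = 0.20 × 0.0472145 = 0.00944289
  π_B·p_B = 0.34 × 0.0280857 = 0.00954914
  π_C·p_C = 0.46 × 0.0133821 = 0.00615578
Evidence: 0.00944289 + 0.00954914 + 0.00615578 = 0.0251478
So the posterior for Urn C is 0.00615578 / 0.0251478 ≈ 0.245.

0.245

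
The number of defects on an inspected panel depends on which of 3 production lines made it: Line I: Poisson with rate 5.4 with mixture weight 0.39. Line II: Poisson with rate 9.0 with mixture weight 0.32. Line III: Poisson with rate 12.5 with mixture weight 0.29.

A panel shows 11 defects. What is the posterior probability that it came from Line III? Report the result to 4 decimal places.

0.4663

By Bayes' theorem, P(k | x) = π_k f_k(x) / Σ_j π_j f_j(x).
Evaluate each component's likelihood at the observed value:
  f_I = e^(−5.4)·5.4^11/11! = 0.0128821
  f_II = e^(−9.0)·9.0^11/11! = 0.0970201
  f_III = e^(−12.5)·12.5^11/11! = 0.108686
Unnormalised posteriors:
  π_I·f_I = 0.39 × 0.0128821 = 0.005024
  π_II·f_II = 0.32 × 0.0970201 = 0.0310464
  π_III·f_III = 0.29 × 0.108686 = 0.0315189
Sum: 0.005024 + 0.0310464 + 0.0315189 = 0.0675893
P(Line III | data) = 0.0315189 / 0.0675893 ≈ 0.4663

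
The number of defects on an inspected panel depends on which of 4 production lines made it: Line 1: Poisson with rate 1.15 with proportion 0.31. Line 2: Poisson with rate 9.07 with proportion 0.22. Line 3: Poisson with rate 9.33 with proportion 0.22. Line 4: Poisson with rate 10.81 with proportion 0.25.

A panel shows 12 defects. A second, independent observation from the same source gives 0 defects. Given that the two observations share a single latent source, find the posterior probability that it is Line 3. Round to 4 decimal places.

Posterior ∝ prior × likelihood, so P(k | x) ∝ π_k f_k(x); normalise over all components.
Since both observations come from the same component, the likelihood for component k is f_k(x₁)·f_k(x₂).
  f_1 = [3.5367e-09] × [0.316637] = 1.11985e-09
  f_2 = [0.074456] × [0.000115067] = 8.56739e-06
  f_3 = [0.0805889] × [8.87222e-05] = 7.15003e-06
  f_4 = [0.107361] × [2.01965e-05] = 2.16833e-06
Weight by the priors:
  π_1·f_1 = 0.31 × 1.11985e-09 = 3.47153e-10
  π_2·f_2 = 0.22 × 8.56739e-06 = 1.88483e-06
  π_3·f_3 = 0.22 × 7.15003e-06 = 1.57301e-06
  π_4·f_4 = 0.25 × 2.16833e-06 = 5.42082e-07
Evidence: 3.47153e-10 + 1.88483e-06 + 1.57301e-06 + 5.42082e-07 = 4.00026e-06
P(Line 3 | data) = 1.57301e-06 / 4.00026e-06 ≈ 0.3932

0.3932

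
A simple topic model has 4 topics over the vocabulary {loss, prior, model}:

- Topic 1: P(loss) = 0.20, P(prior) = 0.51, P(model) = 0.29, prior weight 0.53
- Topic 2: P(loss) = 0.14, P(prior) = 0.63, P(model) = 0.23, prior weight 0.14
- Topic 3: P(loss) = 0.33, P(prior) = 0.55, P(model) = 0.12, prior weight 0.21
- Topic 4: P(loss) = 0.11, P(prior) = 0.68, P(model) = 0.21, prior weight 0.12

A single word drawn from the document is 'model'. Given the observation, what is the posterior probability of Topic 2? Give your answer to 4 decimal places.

Posterior ∝ prior × likelihood, so P(k | x) ∝ π_k f_k(x); normalise over all components.
Evaluate each component's likelihood at the observed value:
  p_1 = P(model | comp) = 0.29
  p_2 = P(model | comp) = 0.23
  p_3 = P(model | comp) = 0.12
  p_4 = P(model | comp) = 0.21
Unnormalised posteriors:
  π_1·p_1 = 0.53 × 0.29 = 0.1537
  π_2·p_2 = 0.14 × 0.23 = 0.0322
  π_3·p_3 = 0.21 × 0.12 = 0.0252
  π_4·p_4 = 0.12 × 0.21 = 0.0252
Sum: 0.1537 + 0.0322 + 0.0252 + 0.0252 = 0.2363
P(Topic 2 | x) = 0.0322 / 0.2363 ≈ 0.1363

0.1363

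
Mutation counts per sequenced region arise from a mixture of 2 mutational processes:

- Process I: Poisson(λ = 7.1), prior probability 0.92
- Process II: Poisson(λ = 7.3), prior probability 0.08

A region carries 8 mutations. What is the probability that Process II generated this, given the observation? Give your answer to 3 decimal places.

Posterior ∝ prior × likelihood, so P(k | x) ∝ π_k f_k(x); normalise over all components.
Component likelihoods at x = 8 mutations:
  L_I = 0.132146
  L_II = 0.135118
Multiply by the mixture weights:
  π_I·L_I = 0.92 × 0.132146 = 0.121575
  π_II·L_II = 0.08 × 0.135118 = 0.0108094
Evidence: 0.121575 + 0.0108094 = 0.132384
P(Process II | 8 mutations) ≈ 0.082

0.082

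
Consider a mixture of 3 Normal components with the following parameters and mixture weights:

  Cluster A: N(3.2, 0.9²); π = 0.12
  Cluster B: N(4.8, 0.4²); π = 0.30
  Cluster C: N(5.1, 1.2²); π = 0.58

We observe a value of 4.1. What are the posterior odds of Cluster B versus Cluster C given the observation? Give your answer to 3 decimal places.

0.475

The posterior odds equal the prior odds times the likelihood ratio: (π_i/π_j)·(f_i(x)/f_j(x)).
Normal densities:
  f_A = (1/(0.9·√(2π)))·exp(−(4.1−3.2)²/(2·0.9²)) = 0.443269·exp(-0.50000) = 0.268856
  f_B = (1/(0.4·√(2π)))·exp(−(4.1−4.8)²/(2·0.4²)) = 0.997356·exp(-1.53125) = 0.215693
  f_C = (1/(1.2·√(2π)))·exp(−(4.1−5.1)²/(2·1.2²)) = 0.332452·exp(-0.34722) = 0.234927
Odds = (0.30/0.58) × (0.215693/0.234927) = 0.517241 × 0.918131 ≈ 0.475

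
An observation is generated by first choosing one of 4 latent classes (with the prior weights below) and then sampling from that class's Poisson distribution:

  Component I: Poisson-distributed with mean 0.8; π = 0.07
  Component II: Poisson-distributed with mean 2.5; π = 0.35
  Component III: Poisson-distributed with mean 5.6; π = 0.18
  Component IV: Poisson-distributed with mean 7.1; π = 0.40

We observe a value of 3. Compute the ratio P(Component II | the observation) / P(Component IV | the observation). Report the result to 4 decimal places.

3.8002

Only the two components matter; the odds are (P(Z=i) f_i(x)) / (P(Z=j) f_j(x)).
Component likelihoods at x = 3:
  p_I = 0.0383427
  p_II = 0.213763
  p_III = 0.108234
  p_IV = 0.049219
0.0748171 / 0.0196876 ≈ 3.8002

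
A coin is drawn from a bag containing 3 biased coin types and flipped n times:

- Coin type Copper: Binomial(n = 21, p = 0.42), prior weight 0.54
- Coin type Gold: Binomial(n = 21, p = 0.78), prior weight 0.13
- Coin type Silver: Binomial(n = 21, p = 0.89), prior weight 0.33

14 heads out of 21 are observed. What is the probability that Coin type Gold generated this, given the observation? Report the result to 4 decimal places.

Posterior ∝ prior × likelihood, so P(k | x) ∝ w_k f_k(x); normalise over all components.
Binomial probabilities:
  L_Copper = 0.0136455
  L_Gold = 0.0894928
  L_Silver = 0.00443317
Unnormalised posteriors:
  w_Copper·L_Copper = 0.54 × 0.0136455 = 0.0073686
  w_Gold·L_Gold = 0.13 × 0.0894928 = 0.0116341
  w_Silver·L_Silver = 0.33 × 0.00443317 = 0.00146294
Marginal: 0.0073686 + 0.0116341 + 0.00146294 = 0.0204656
Responsibility of Coin type Gold: 0.0116341 / 0.0204656 ≈ 0.5685

0.5685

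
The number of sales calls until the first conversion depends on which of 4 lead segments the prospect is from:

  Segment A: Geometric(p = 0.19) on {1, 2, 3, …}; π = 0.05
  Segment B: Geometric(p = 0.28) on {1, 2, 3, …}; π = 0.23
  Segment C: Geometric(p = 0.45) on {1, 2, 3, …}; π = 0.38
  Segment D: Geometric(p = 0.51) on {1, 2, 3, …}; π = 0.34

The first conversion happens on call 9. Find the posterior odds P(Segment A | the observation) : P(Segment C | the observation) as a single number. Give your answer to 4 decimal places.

1.2294

Only the two components matter; the odds are (P(Z=i) f_i(x)) / (P(Z=j) f_j(x)).
Geometric probabilities:
  L_A = 0.0352074
  L_B = 0.0202217
  L_C = 0.00376803
  L_D = 0.00169488
Odds = (0.05/0.38) × (0.0352074/0.00376803) = 0.131579 × 9.34372 ≈ 1.2294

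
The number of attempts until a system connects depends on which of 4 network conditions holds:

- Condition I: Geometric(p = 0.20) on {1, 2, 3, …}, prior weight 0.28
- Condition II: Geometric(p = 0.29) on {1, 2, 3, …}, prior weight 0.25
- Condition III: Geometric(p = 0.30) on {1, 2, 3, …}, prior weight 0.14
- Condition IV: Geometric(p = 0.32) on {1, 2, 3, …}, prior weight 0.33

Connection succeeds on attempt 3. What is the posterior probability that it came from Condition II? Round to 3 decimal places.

The responsibility of component k is π_k f_k(x) divided by Σ_j π_j f_j(x).
Component likelihoods at x = 3:
  L_I = 0.128
  L_II = 0.146189
  L_III = 0.147
  L_IV = 0.147968
Weight by the priors:
  π_I·L_I = 0.28 × 0.128 = 0.03584
  π_II·L_II = 0.25 × 0.146189 = 0.0365472
  π_III·L_III = 0.14 × 0.147 = 0.02058
  π_IV·L_IV = 0.33 × 0.147968 = 0.0488294
Sum: 0.03584 + 0.0365472 + 0.02058 + 0.0488294 = 0.141797
So the posterior for Condition II is 0.0365472 / 0.141797 ≈ 0.258.

0.258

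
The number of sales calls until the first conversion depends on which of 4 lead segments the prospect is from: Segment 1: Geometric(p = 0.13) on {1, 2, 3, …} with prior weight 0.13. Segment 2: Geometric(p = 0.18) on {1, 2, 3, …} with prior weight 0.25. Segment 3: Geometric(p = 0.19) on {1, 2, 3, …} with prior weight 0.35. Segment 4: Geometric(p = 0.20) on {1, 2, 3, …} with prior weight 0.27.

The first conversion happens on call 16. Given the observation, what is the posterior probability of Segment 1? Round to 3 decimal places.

0.230

By Bayes' theorem, P(k | x) = w_k f_k(x) / Σ_j w_j f_j(x).
Evaluate each component's likelihood at the observed value:
  p_1 = 0.13·(1−0.13)^15 = 0.13·0.123819 = 0.0160965
  p_2 = 0.18·(1−0.18)^15 = 0.18·0.0509575 = 0.00917234
  p_3 = 0.19·(1−0.19)^15 = 0.19·0.0423912 = 0.00805432
  p_4 = 0.20·(1−0.20)^15 = 0.20·0.0351844 = 0.00703687
Prior × likelihood for each component:
  w_1·p_1 = 0.13 × 0.0160965 = 0.00209255
  w_2·p_2 = 0.25 × 0.00917234 = 0.00229309
  w_3·p_3 = 0.35 × 0.00805432 = 0.00281901
  w_4·p_4 = 0.27 × 0.00703687 = 0.00189996
Evidence: 0.00209255 + 0.00229309 + 0.00281901 + 0.00189996 = 0.0091046
Responsibility of Segment 1: 0.00209255 / 0.0091046 ≈ 0.230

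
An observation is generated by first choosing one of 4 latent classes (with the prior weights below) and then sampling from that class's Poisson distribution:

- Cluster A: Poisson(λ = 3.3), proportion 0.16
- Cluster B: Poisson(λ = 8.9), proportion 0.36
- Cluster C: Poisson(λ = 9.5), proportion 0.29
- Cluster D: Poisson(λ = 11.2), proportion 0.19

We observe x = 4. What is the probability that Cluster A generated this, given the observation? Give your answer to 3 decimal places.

0.571

Posterior ∝ prior × likelihood, so P(k | x) ∝ P(Z=k) f_k(x); normalise over all components.
Poisson probabilities:
  p_A = 0.182252
  p_B = 0.0356556
  p_C = 0.025403
  p_D = 0.00896526
Prior × likelihood for each component:
  P(Z=A)·p_A = 0.16 × 0.182252 = 0.0291603
  P(Z=B)·p_B = 0.36 × 0.0356556 = 0.012836
  P(Z=C)·p_C = 0.29 × 0.025403 = 0.00736688
  P(Z=D)·p_D = 0.19 × 0.00896526 = 0.0017034
Normaliser: 0.0291603 + 0.012836 + 0.00736688 + 0.0017034 = 0.0510666
So the posterior for Cluster A is 0.0291603 / 0.0510666 ≈ 0.571.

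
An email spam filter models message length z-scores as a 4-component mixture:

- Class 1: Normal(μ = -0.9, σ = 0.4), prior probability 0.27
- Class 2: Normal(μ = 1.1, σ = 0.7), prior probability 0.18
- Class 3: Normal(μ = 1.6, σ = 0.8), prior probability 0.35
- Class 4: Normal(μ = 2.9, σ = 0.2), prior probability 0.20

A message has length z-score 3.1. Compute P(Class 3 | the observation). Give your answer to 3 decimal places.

The responsibility of component k is w_k f_k(x) divided by Σ_j w_j f_j(x).
Normal densities:
  f_1 = (1/(0.4·√(2π)))·exp(−(3.1−-0.9)²/(2·0.4²)) = 0.997356·exp(-50.00000) = 1.92365e-22
  f_2 = (1/(0.7·√(2π)))·exp(−(3.1−1.1)²/(2·0.7²)) = 0.569918·exp(-4.08163) = 0.00962014
  f_3 = (1/(0.8·√(2π)))·exp(−(3.1−1.6)²/(2·0.8²)) = 0.498678·exp(-1.75781) = 0.0859828
  f_4 = (1/(0.2·√(2π)))·exp(−(3.1−2.9)²/(2·0.2²)) = 1.994711·exp(-0.50000) = 1.20985
Prior × likelihood for each component:
  w_1·f_1 = 0.27 × 1.92365e-22 = 5.19385e-23
  w_2·f_2 = 0.18 × 0.00962014 = 0.00173163
  w_3·f_3 = 0.35 × 0.0859828 = 0.030094
  w_4·f_4 = 0.20 × 1.20985 = 0.241971
Sum: 5.19385e-23 + 0.00173163 + 0.030094 + 0.241971 = 0.273796
P(Class 3 | x) = 0.030094 / 0.273796 ≈ 0.110

0.110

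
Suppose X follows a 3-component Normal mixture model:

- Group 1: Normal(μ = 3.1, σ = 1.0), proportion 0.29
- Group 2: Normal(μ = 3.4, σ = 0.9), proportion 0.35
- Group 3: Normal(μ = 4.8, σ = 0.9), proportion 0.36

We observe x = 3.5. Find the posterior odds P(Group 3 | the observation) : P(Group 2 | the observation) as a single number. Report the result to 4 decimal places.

The posterior odds equal the prior odds times the likelihood ratio: (π_i/π_j)·(f_i(x)/f_j(x)).
Component likelihoods at x = 3.5:
  L_1 = 0.36827
  L_2 = 0.440541
  L_3 = 0.156173
Odds = (0.36/0.35) × (0.156173/0.440541) = 1.02857 × 0.354504 ≈ 0.3646

0.3646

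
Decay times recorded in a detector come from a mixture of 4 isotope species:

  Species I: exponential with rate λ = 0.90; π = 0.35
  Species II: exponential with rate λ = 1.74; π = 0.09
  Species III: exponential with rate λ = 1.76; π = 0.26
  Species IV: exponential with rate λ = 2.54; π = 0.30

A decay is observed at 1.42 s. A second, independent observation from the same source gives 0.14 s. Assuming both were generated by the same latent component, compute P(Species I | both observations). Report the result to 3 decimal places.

0.395

Apply Bayes' rule: the posterior for each component is proportional to its prior times its likelihood at x.
Since both observations come from the same component, the likelihood for component k is f_k(x₁)·f_k(x₂).
  p_I = [0.250735] × [0.793453] = 0.198946
  p_II = [0.14706] × [1.36381] = 0.200562
  p_III = [0.144585] × [1.37563] = 0.198896
  p_IV = [0.0689319] × [1.77991] = 0.122693
Multiply by the mixture weights:
  π_I·p_I = 0.35 × 0.198946 = 0.0696312
  π_II·p_II = 0.09 × 0.200562 = 0.0180506
  π_III·p_III = 0.26 × 0.198896 = 0.051713
  π_IV·p_IV = 0.30 × 0.122693 = 0.0368078
Evidence: 0.0696312 + 0.0180506 + 0.051713 + 0.0368078 = 0.176203
So the posterior for Species I is 0.0696312 / 0.176203 ≈ 0.395.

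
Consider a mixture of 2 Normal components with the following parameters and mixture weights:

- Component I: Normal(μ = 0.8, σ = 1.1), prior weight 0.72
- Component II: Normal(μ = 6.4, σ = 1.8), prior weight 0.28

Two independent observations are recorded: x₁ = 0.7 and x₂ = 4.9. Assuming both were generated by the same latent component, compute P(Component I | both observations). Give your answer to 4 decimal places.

P(component k | x) = w_k·f_k(x) / marginal(x), where marginal(x) = Σ_j w_j·f_j(x).
Since both observations come from the same component, the likelihood for component k is f_k(x₁)·f_k(x₂).
  p_I = [(1/(1.1·√(2π)))·exp(−(0.7−0.8)²/(2·1.1²)) = 0.362675·exp(-0.00413) = 0.361179] × [0.000348968] = 0.00012604
  p_II = [(1/(1.8·√(2π)))·exp(−(0.7−6.4)²/(2·1.8²)) = 0.221635·exp(-5.01389) = 0.00147276] × [0.156618] = 0.000230661
Weight by the priors:
  w_I·p_I = 0.72 × 0.00012604 = 9.07489e-05
  w_II·p_II = 0.28 × 0.000230661 = 6.45851e-05
Marginal: 9.07489e-05 + 6.45851e-05 = 0.000155334
Responsibility of Component I: 9.07489e-05 / 0.000155334 ≈ 0.5842

0.5842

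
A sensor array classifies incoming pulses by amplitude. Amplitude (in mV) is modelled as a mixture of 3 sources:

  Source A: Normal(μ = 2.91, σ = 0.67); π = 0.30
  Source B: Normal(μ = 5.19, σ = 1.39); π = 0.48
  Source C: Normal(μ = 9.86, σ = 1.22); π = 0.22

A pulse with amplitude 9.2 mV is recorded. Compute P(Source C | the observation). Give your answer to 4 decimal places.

Apply Bayes' rule: the posterior for each component is proportional to its prior times its likelihood at x.
Normal densities:
  L_A = 4.32931e-20
  L_B = 0.00447368
  L_C = 0.282487
Prior × likelihood for each component:
  π_A·L_A = 0.30 × 4.32931e-20 = 1.29879e-20
  π_B·L_B = 0.48 × 0.00447368 = 0.00214737
  π_C·L_C = 0.22 × 0.282487 = 0.0621472
Sum: 1.29879e-20 + 0.00214737 + 0.0621472 = 0.0642946
So the posterior for Source C is 0.0621472 / 0.0642946 ≈ 0.9666.

0.9666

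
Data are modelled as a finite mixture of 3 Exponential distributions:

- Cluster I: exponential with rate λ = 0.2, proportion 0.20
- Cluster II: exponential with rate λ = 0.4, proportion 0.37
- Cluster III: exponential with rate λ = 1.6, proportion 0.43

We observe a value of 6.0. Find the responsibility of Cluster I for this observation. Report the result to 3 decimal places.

0.472

P(component k | x) = π_k·f_k(x) / marginal(x), where marginal(x) = Σ_j π_j·f_j(x).
Component likelihoods at x = 6.0:
  f_I = 0.0602388
  f_II = 0.0362872
  f_III = 0.000108366
Unnormalised posteriors:
  π_I·f_I = 0.20 × 0.0602388 = 0.0120478
  π_II·f_II = 0.37 × 0.0362872 = 0.0134263
  π_III·f_III = 0.43 × 0.000108366 = 4.65974e-05
Denominator: 0.0120478 + 0.0134263 + 4.65974e-05 = 0.0255206
P(Cluster I | 6.0) = 0.0120478 / 0.0255206 ≈ 0.472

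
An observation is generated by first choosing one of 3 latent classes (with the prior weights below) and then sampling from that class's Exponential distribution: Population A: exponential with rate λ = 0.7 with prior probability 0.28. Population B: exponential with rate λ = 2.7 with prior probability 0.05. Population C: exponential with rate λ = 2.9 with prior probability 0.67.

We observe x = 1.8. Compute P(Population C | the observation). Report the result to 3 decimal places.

By Bayes' theorem, P(k | x) = π_k f_k(x) / Σ_j π_j f_j(x).
Component likelihoods at x = 1.8:
  L_A = 0.7·e^(−0.7·1.8) = 0.7·e^(−1.2600) = 0.198558
  L_B = 2.7·e^(−2.7·1.8) = 2.7·e^(−4.8600) = 0.0209263
  L_C = 2.9·e^(−2.9·1.8) = 2.9·e^(−5.2200) = 0.0156813
Multiply by the mixture weights:
  π_A·L_A = 0.28 × 0.198558 = 0.0555962
  π_B·L_B = 0.05 × 0.0209263 = 0.00104632
  π_C·L_C = 0.67 × 0.0156813 = 0.0105064
Denominator: 0.0555962 + 0.00104632 + 0.0105064 = 0.0671489
So the posterior for Population C is 0.0105064 / 0.0671489 ≈ 0.156.

0.156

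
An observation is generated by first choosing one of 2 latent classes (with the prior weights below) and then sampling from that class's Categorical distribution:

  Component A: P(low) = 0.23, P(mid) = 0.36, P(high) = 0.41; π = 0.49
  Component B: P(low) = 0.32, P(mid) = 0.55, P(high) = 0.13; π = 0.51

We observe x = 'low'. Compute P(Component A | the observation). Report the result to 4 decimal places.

Apply Bayes' rule: the posterior for each component is proportional to its prior times its likelihood at x.
Component likelihoods at x = 'low':
  f_A = 0.23
  f_B = 0.32
Prior × likelihood for each component:
  π_A·f_A = 0.49 × 0.23 = 0.1127
  π_B·f_B = 0.51 × 0.32 = 0.1632
Sum: 0.1127 + 0.1632 = 0.2759
So the posterior for Component A is 0.1127 / 0.2759 ≈ 0.4085.

0.4085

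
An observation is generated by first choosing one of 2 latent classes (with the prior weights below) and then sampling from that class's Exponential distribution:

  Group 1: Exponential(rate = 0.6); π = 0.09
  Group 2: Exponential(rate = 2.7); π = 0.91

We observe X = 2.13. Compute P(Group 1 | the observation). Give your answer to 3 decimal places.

0.658

The responsibility of component k is P(Z=k) f_k(x) divided by Σ_j P(Z=j) f_j(x).
Exponential densities:
  f_1 = 0.6·e^(−0.6·2.13) = 0.6·e^(−1.2780) = 0.167156
  f_2 = 2.7·e^(−2.7·2.13) = 2.7·e^(−5.7510) = 0.00858492
Multiply by the mixture weights:
  P(Z=1)·f_1 = 0.09 × 0.167156 = 0.0150441
  P(Z=2)·f_2 = 0.91 × 0.00858492 = 0.00781228
Sum: 0.0150441 + 0.00781228 = 0.0228563
Responsibility of Group 1: 0.0150441 / 0.0228563 ≈ 0.658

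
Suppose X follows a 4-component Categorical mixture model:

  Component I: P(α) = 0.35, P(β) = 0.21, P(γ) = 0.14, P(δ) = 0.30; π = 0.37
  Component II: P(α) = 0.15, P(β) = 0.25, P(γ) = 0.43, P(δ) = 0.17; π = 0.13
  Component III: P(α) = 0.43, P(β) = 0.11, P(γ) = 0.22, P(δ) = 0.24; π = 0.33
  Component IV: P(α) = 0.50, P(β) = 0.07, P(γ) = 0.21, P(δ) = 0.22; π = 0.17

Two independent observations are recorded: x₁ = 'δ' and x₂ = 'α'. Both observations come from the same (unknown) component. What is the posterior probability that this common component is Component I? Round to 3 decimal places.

0.409

P(component k | x) = P(Z=k)·f_k(x) / marginal(x), where marginal(x) = Σ_j P(Z=j)·f_j(x).
Since both observations come from the same component, the likelihood for component k is f_k(x₁)·f_k(x₂).
  L_I = [P(δ | comp) = 0.30] × [0.35] = 0.105
  L_II = [P(δ | comp) = 0.17] × [0.15] = 0.0255
  L_III = [P(δ | comp) = 0.24] × [0.43] = 0.1032
  L_IV = [P(δ | comp) = 0.22] × [0.5] = 0.11
Unnormalised posteriors:
  P(Z=I)·L_I = 0.37 × 0.105 = 0.03885
  P(Z=II)·L_II = 0.13 × 0.0255 = 0.003315
  P(Z=III)·L_III = 0.33 × 0.1032 = 0.034056
  P(Z=IV)·L_IV = 0.17 × 0.11 = 0.0187
Marginal: 0.03885 + 0.003315 + 0.034056 + 0.0187 = 0.094921
P(Component I | data) = 0.03885 / 0.094921 ≈ 0.409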